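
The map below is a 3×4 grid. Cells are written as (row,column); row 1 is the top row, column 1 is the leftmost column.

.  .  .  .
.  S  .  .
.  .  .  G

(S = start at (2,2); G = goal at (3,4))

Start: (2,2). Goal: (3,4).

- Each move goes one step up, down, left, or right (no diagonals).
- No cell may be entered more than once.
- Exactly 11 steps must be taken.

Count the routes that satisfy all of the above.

Need simple routes of exactly 11 moves from (2,2) to (3,4) (Manhattan distance 3, so 4 moves are spent on a detour and 4 undoing it).
Enumerating: (2,2) (1,2) (1,1) (2,1) (3,1) (3,2) (3,3) (2,3) (1,3) (1,4) (2,4) (3,4) | (2,2) (3,2) (3,1) (2,1) (1,1) (1,2) (1,3) (1,4) (2,4) (2,3) (3,3) (3,4) | (2,2) (2,3) (3,3) (3,2) (3,1) (2,1) (1,1) (1,2) (1,3) (1,4) (2,4) (3,4) | (2,2) (2,3) (2,4) (1,4) (1,3) (1,2) (1,1) (2,1) (3,1) (3,2) (3,3) (3,4).
That gives 4 routes.

4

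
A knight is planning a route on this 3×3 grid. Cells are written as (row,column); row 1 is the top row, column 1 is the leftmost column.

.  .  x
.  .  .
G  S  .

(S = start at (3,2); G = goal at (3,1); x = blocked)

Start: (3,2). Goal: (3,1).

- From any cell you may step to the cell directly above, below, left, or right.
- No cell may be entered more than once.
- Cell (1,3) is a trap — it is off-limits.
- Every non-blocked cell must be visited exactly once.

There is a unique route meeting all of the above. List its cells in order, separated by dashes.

Need to visit all 8 open cells exactly once, starting at (3,2) and ending at (3,1).
Cell (3,3) has only two open neighbours ((2,3) and (3,2)), so the path must pass straight through it: one of those is the cell it's entered from and the other is where it exits.
Route from (3,2): right to (3,3), up to (2,3), left to (2,2), up to (1,2), left to (1,1), 2× down (reaching (3,1)) — 7 moves in all.
Check: all 8 open cells covered.

(3,2) - (3,3) - (2,3) - (2,2) - (1,2) - (1,1) - (2,1) - (3,1)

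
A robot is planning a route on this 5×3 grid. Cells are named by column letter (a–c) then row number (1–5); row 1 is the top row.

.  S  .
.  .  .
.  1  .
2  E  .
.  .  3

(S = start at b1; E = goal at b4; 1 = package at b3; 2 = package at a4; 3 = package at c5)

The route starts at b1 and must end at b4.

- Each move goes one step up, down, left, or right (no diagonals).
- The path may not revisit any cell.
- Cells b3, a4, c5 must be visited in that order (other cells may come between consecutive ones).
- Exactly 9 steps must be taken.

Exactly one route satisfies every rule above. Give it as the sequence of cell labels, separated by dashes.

The waypoints must appear in the order b3, a4, c5, with no cell reused.
Route from b1: down 2 to b3, left 1 to a3, down 2 to a5, right 2 to c5, up 1 to c4, left 1 to b4 — 9 moves in all.
Check: order respected (1 at step 2, 2 at step 4, 3 at step 7); 9 moves as required.

b1 - b2 - b3 - a3 - a4 - a5 - b5 - c5 - c4 - b4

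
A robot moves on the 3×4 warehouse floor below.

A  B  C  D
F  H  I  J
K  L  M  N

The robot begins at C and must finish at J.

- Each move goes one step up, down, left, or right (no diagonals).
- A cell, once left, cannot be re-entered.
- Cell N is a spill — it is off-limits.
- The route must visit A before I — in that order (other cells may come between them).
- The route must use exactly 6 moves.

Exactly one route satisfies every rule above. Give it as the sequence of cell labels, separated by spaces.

C B A F H I J

The waypoints must appear in the order A, I, with no cell reused.
Route from C: 2× left (reaching A), down to F, 3× right (reaching J) — 6 moves in all.
Check: order respected (A at step 2, I at step 5); 6 moves as required.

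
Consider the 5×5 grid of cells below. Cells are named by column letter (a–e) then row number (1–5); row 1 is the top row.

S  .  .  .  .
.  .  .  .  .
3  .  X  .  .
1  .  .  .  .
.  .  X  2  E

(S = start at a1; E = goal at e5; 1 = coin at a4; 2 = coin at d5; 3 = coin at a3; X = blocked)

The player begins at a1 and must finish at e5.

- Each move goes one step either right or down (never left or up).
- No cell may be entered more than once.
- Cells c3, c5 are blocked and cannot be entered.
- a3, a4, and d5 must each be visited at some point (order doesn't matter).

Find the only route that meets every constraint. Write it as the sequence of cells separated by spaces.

Moves only go right or down, so the column and row indices never decrease.
Route from a1: down 3 to a4, right 3 to d4, down 1 to d5, right 1 to e5 — 8 moves in all.
Check: all required cells visited.

a1 a2 a3 a4 b4 c4 d4 d5 e5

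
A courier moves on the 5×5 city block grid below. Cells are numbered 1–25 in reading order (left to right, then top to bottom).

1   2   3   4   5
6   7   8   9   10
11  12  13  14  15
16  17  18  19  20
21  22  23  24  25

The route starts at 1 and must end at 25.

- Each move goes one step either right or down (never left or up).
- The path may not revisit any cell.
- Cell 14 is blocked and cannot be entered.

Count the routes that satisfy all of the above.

40

A right/down-only route from 1 to 25 makes exactly 4 down-moves and 4 right-moves in some order.
With no other constraints that would be C(8,4) = 70 routes.
Subtract routes through each blocked cell (inclusion–exclusion for overlaps): − through 14: 30 → 40.
That gives 40 routes.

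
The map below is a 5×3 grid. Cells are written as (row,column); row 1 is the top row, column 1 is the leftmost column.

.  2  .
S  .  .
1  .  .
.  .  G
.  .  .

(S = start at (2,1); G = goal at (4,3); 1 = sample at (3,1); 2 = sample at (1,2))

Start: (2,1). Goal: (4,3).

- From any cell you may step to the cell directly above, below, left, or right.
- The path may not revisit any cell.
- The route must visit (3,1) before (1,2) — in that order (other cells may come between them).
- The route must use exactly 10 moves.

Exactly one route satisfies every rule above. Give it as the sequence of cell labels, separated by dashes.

The waypoints must appear in the order (3,1), (1,2), with no cell reused.
Route from (2,1): down 2 to (4,1), right 1 to (4,2), up 3 to (1,2), right 1 to (1,3), down 3 to (4,3) — 10 moves in all.
Check: order respected (1 at step 1, 2 at step 6); 10 moves as required.

(2,1) - (3,1) - (4,1) - (4,2) - (3,2) - (2,2) - (1,2) - (1,3) - (2,3) - (3,3) - (4,3)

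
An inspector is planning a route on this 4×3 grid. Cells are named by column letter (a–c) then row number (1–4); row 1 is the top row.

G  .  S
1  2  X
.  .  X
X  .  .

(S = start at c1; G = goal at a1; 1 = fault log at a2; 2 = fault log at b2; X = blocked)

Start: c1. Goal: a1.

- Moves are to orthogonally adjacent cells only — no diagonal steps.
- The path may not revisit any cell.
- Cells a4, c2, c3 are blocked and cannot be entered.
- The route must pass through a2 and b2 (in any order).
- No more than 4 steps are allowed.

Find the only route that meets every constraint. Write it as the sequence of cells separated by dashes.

Any route must reach a2 and b2 and still end at a1 within 4 moves, so the order of the required stops is forced.
Route from c1: left to b1, down to b2, left to a2, up to a1 — 4 moves in all.
Check: all required cells visited; 4 ≤ 4 moves.

c1 - b1 - b2 - a2 - a1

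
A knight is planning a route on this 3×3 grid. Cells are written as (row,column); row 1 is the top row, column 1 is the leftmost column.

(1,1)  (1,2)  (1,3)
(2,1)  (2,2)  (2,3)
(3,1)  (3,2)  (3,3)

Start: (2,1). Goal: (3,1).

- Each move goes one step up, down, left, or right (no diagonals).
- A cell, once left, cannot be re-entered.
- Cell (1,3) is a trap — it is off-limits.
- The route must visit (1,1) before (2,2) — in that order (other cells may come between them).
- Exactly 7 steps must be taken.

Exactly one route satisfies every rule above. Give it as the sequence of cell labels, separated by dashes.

The waypoints must appear in the order (1,1), (2,2), with no cell reused.
Route from (2,1): up 1 to (1,1), right 1 to (1,2), down 1 to (2,2), right 1 to (2,3), down 1 to (3,3), left 2 to (3,1) — 7 moves in all.
Check: order respected ((1,1) at step 1, (2,2) at step 3); 7 moves as required.

(2,1) - (1,1) - (1,2) - (2,2) - (2,3) - (3,3) - (3,2) - (3,1)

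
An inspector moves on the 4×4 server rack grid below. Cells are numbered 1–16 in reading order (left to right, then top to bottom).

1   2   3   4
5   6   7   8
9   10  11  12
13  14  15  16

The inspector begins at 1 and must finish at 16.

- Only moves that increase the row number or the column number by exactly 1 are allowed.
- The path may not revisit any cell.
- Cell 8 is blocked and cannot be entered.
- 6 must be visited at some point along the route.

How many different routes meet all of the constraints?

10

A right/down-only route from 1 to 16 makes exactly 3 down-moves and 3 right-moves in some order.
With no other constraints that would be C(6,3) = 20 routes.
Split at 6 and multiply the segment counts (each segment already excludes blocked cells): 1→6: 2; 6→16: 5; product = 10.
That gives 10 routes.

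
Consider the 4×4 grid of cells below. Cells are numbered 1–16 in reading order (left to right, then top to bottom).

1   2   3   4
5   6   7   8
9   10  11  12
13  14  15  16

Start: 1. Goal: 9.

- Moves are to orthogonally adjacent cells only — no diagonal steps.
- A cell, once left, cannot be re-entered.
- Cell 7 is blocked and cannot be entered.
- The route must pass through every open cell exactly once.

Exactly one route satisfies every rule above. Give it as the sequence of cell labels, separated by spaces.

1 5 6 2 3 4 8 12 16 15 11 10 14 13 9

Need to visit all 15 open cells exactly once, starting at 1 and ending at 9.
Cell 16 has only two open neighbours (12 and 15), so the path must pass straight through it: one of those is the cell it's entered from and the other is where it exits.
Route from 1: down to 5, right to 6, up to 2, 2× right (reaching 4), 3× down (reaching 16), left to 15, up to 11, left to 10, down to 14, left to 13, up to 9 — 14 moves in all.
Check: all 15 open cells covered.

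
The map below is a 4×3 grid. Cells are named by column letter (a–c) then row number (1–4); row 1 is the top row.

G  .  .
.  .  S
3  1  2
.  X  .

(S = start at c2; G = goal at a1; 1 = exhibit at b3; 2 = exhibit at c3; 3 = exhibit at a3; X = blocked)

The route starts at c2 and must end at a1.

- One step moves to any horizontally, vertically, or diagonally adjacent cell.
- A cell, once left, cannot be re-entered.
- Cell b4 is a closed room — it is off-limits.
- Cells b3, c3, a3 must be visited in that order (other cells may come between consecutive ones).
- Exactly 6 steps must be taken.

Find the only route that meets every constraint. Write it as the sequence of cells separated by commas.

The waypoints must appear in the order b3, c3, a3, with no cell reused.
Route from c2: down-left to b3, right to c3, up-left to b2, down-left to a3, 2× up (reaching a1) — 6 moves in all.
Check: order respected (1 at step 1, 2 at step 2, 3 at step 4); 6 moves as required.

c2, b3, c3, b2, a3, a2, a1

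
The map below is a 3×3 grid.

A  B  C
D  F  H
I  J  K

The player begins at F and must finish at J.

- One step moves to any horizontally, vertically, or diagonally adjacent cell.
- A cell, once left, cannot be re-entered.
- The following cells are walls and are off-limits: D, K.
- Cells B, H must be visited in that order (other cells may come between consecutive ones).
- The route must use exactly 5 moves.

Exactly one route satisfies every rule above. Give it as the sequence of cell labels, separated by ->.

The waypoints must appear in the order B, H, with no cell reused.
Route from F: up-left 1 to A, right 2 to C, down 1 to H, down-left 1 to J — 5 moves in all.
Check: order respected (B at step 2, H at step 4); 5 moves as required.

F -> A -> B -> C -> H -> J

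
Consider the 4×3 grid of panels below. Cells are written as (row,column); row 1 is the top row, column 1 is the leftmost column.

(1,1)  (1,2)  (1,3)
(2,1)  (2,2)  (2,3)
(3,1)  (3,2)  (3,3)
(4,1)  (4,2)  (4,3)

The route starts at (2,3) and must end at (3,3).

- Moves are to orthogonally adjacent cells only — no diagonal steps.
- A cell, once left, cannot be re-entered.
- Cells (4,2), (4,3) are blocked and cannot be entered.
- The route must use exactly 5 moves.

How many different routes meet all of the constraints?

Need simple routes of exactly 5 moves from (2,3) to (3,3) (Manhattan distance 1, so 2 moves are spent on a detour and 2 undoing it).
Enumerating: (2,3) (1,3) (1,2) (2,2) (3,2) (3,3) | (2,3) (2,2) (2,1) (3,1) (3,2) (3,3).
That gives 2 routes.

2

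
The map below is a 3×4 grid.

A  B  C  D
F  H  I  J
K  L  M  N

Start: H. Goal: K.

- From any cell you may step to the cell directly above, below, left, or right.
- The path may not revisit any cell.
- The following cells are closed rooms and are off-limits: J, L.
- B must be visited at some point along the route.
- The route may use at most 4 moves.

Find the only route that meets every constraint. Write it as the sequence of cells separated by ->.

H -> B -> A -> F -> K

The 4-move cap with required stops at B leaves no slack for detours.
Route from H: up to B, left to A, 2× down (reaching K) — 4 moves in all.
Check: all required cells visited; 4 ≤ 4 moves.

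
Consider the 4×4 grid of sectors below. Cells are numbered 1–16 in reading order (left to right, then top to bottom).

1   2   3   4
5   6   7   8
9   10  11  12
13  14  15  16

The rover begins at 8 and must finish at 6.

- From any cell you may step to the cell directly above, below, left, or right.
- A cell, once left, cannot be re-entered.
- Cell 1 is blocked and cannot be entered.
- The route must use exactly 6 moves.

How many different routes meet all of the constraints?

Need simple routes of exactly 6 moves from 8 to 6 (Manhattan distance 2, so 2 moves are spent on a detour and 2 undoing it).
Branch systematically from the start, pruning whenever the remaining move budget drops below the Manhattan distance to 6 or differs from it in parity. Grouping the completions by first move — via 4: 1; via 12: 6; via 7: 2 — and summing: 1 + 6 + 2 = 9.
That gives 9 routes.

9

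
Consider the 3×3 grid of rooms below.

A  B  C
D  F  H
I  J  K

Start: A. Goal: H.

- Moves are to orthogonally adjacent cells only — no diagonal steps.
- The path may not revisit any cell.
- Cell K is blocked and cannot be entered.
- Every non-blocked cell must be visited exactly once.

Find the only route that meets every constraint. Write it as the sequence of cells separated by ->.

A -> D -> I -> J -> F -> B -> C -> H

Need to visit all 8 open cells exactly once, starting at A and ending at H.
Cell C has only two open neighbours (H and B), so the path must pass straight through it: one of those is the cell it's entered from and the other is where it exits.
Route from A: down 2 to I, right 1 to J, up 2 to B, right 1 to C, down 1 to H — 7 moves in all.
Check: all 8 open cells covered.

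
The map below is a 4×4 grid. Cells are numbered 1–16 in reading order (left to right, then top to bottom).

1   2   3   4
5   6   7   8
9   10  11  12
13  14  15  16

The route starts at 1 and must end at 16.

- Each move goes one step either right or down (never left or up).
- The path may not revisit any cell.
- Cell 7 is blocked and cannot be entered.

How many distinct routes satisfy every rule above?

A right/down-only route from 1 to 16 makes exactly 3 down-moves and 3 right-moves in some order.
With no other constraints that would be C(6,3) = 20 routes.
Subtract routes through each blocked cell (inclusion–exclusion for overlaps): − through 7: 9 → 11.
That gives 11 routes.

11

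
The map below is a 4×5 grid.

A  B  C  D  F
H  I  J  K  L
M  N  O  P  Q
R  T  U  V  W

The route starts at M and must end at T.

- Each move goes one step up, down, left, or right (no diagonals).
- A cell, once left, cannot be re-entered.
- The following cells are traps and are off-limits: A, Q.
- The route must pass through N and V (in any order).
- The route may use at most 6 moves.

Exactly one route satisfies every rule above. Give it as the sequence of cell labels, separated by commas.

The 6-move cap with required stops at N, V leaves no slack for detours.
Route from M: 3× right (reaching P), down to V, 2× left (reaching T) — 6 moves in all.
Check: all required cells visited; 6 ≤ 6 moves.

M, N, O, P, V, U, T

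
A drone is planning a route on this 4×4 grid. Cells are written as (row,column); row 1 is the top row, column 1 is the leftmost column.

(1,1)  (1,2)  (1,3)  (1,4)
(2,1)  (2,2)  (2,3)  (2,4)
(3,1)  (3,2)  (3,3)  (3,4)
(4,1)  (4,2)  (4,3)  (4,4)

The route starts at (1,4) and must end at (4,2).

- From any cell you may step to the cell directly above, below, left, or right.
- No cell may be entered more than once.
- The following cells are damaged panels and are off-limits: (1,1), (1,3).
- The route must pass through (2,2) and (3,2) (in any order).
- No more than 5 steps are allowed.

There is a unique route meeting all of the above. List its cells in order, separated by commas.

The budget equals the shortest possible length, so every move has to be on a shortest route through the required cells.
Route from (1,4): down 1 to (2,4), left 2 to (2,2), down 2 to (4,2) — 5 moves in all.
Check: all required cells visited; 5 ≤ 5 moves.

(1,4), (2,4), (2,3), (2,2), (3,2), (4,2)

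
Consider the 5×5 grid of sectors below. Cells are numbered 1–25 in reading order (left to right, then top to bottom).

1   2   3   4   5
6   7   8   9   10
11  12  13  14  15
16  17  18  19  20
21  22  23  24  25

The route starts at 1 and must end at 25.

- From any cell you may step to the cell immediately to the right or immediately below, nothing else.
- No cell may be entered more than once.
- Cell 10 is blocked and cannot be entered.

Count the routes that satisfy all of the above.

A right/down-only route from 1 to 25 makes exactly 4 down-moves and 4 right-moves in some order.
With no other constraints that would be C(8,4) = 70 routes.
Subtract routes through each blocked cell (inclusion–exclusion for overlaps): − through 10: 5 → 65.
That gives 65 routes.

65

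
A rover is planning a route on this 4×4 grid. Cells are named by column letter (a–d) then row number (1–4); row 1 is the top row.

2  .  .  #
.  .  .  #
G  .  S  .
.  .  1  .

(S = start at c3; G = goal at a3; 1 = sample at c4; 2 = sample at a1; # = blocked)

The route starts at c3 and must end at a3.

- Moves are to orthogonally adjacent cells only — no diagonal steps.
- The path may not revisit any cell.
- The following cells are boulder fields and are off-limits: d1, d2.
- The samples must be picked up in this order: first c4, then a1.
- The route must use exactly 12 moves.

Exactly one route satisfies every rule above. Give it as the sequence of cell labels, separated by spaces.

The waypoints must appear in the order c4, a1, with no cell reused.
Route from c3: right 1 to d3, down 1 to d4, left 2 to b4, up 2 to b2, right 1 to c2, up 1 to c1, left 2 to a1, down 2 to a3 — 12 moves in all.
Check: order respected (1 at step 3, 2 at step 10); 12 moves as required.

c3 d3 d4 c4 b4 b3 b2 c2 c1 b1 a1 a2 a3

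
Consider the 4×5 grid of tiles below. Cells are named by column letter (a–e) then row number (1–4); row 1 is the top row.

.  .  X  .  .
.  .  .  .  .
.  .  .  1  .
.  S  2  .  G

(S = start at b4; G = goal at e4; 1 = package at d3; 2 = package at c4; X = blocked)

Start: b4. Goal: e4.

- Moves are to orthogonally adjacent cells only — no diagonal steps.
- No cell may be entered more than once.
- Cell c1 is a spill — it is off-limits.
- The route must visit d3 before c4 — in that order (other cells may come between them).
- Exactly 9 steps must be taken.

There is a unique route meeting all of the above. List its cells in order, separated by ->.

b4 -> b3 -> b2 -> c2 -> d2 -> d3 -> c3 -> c4 -> d4 -> e4

The waypoints must appear in the order d3, c4, with no cell reused.
Route from b4: 2× up (reaching b2), 2× right (reaching d2), down to d3, left to c3, down to c4, 2× right (reaching e4) — 9 moves in all.
Check: order respected (1 at step 5, 2 at step 7); 9 moves as required.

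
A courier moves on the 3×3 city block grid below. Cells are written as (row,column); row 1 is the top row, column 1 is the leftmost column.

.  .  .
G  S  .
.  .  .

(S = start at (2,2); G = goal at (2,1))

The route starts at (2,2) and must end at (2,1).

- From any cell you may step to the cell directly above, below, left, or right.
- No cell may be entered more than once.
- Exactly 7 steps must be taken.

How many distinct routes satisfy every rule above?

2

Need simple routes of exactly 7 moves from (2,2) to (2,1) (Manhattan distance 1, so 3 moves are spent on a detour and 3 undoing it).
Enumerating: (2,2) (1,2) (1,3) (2,3) (3,3) (3,2) (3,1) (2,1) | (2,2) (3,2) (3,3) (2,3) (1,3) (1,2) (1,1) (2,1).
That gives 2 routes.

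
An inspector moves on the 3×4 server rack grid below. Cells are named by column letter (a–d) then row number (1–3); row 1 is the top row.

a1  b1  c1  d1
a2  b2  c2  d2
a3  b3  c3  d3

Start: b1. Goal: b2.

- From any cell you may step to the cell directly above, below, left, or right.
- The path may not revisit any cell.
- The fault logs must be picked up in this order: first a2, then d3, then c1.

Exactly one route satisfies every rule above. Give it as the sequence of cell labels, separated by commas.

The waypoints must appear in the order a2, d3, c1, with no cell reused.
Route from b1: left to a1, 2× down (reaching a3), 3× right (reaching d3), 2× up (reaching d1), left to c1, down to c2, left to b2 — 11 moves in all.
Check: order respected (a2 at step 2, d3 at step 6, c1 at step 9).

b1, a1, a2, a3, b3, c3, d3, d2, d1, c1, c2, b2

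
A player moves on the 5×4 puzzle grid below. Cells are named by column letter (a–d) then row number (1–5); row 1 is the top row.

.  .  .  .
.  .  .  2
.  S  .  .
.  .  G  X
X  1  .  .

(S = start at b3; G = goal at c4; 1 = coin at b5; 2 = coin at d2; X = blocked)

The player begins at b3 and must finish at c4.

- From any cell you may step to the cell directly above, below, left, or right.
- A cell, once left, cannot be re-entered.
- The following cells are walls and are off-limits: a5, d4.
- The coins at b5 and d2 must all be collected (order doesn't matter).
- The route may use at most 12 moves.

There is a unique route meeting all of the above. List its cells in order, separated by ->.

The budget equals the shortest possible length, so every move has to be on a shortest route through the required cells.
Route from b3: 2× right (reaching d3), up to d2, 3× left (reaching a2), 2× down (reaching a4), right to b4, down to b5, right to c5, up to c4 — 12 moves in all.
Check: all required cells visited; 12 ≤ 12 moves.

b3 -> c3 -> d3 -> d2 -> c2 -> b2 -> a2 -> a3 -> a4 -> b4 -> b5 -> c5 -> c4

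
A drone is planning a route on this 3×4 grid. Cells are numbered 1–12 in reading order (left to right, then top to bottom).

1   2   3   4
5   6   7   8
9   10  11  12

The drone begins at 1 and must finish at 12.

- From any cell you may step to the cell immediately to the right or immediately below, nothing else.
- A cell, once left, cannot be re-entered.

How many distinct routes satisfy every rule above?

A right/down-only route from 1 to 12 makes exactly 2 down-moves and 3 right-moves in some order.
With no other constraints that would be C(5,2) = 10 routes.
That gives 10 routes.

10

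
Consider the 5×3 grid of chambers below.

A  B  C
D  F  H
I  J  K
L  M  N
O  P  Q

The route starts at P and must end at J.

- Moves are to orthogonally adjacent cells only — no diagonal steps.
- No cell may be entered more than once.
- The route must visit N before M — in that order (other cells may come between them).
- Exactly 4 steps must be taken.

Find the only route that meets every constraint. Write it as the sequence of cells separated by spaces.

P Q N M J

The waypoints must appear in the order N, M, with no cell reused.
Route from P: right to Q, up to N, left to M, up to J — 4 moves in all.
Check: order respected (N at step 2, M at step 3); 4 moves as required.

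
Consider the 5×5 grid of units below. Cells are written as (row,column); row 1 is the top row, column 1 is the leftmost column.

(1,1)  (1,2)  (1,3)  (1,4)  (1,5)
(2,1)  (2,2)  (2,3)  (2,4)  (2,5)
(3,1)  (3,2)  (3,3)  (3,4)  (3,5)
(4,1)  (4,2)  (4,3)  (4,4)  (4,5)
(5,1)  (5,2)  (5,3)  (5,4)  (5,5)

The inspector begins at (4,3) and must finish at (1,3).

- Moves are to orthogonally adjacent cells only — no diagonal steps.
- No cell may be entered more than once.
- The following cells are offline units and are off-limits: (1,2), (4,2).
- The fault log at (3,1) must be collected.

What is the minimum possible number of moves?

Any route passes through (3,1) somewhere between (4,3) and (1,3). Summing Manhattan distances along the two legs ((4,3) → (3,1) → (1,3)) gives a lower bound of 3 + 4 = 7 moves.
A route of 7 moves achieves this: (4,3) → (3,3) → (3,2) → (3,1) → (2,1) → (2,2) → (2,3) → (1,3).
Since 7 matches the lower bound, it is optimal.

7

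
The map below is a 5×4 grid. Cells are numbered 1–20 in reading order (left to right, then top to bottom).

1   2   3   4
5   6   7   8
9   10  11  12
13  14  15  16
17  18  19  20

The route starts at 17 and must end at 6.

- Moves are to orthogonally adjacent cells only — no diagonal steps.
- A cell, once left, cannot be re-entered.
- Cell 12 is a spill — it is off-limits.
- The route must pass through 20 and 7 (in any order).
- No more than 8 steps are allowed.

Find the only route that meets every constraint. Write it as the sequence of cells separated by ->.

The 8-move cap with required stops at 20, 7 leaves no slack for detours.
Route from 17: 3× right (reaching 20), up to 16, left to 15, 2× up (reaching 7), left to 6 — 8 moves in all.
Check: all required cells visited; 8 ≤ 8 moves.

17 -> 18 -> 19 -> 20 -> 16 -> 15 -> 11 -> 7 -> 6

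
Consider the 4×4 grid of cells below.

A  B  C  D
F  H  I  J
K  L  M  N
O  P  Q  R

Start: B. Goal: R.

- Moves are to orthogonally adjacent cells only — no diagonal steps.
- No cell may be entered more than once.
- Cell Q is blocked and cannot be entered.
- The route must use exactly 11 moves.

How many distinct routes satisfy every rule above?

10

Need simple routes of exactly 11 moves from B to R (Manhattan distance 5, so 3 moves are spent on a detour and 3 undoing it).
Branch systematically from the start, pruning whenever the remaining move budget drops below the Manhattan distance to R or differs from it in parity. Grouping the completions by first move — via H: 2; via A: 6; via C: 2 — and summing: 2 + 6 + 2 = 10.
That gives 10 routes.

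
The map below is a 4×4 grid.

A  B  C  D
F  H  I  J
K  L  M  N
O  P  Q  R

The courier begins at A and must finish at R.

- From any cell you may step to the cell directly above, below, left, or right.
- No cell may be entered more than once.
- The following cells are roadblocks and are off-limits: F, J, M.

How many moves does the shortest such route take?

6

The Manhattan distance from A to R is |1−4| + |1−4| = 6, so at least 6 moves are needed.
A route of 6 moves achieves this: A → B → H → L → P → Q → R.
Since 6 matches the lower bound, it is optimal.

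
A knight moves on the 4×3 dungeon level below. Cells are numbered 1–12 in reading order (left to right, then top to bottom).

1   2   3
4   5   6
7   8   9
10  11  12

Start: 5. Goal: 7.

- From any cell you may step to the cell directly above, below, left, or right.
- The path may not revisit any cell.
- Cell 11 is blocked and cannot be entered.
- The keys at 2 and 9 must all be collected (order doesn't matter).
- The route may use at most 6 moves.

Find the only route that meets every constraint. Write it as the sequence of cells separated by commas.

Any route must reach 2 and 9 and still end at 7 within 6 moves, so the order of the required stops is forced.
Route from 5: up to 2, right to 3, 2× down (reaching 9), 2× left (reaching 7) — 6 moves in all.
Check: all required cells visited; 6 ≤ 6 moves.

5, 2, 3, 6, 9, 8, 7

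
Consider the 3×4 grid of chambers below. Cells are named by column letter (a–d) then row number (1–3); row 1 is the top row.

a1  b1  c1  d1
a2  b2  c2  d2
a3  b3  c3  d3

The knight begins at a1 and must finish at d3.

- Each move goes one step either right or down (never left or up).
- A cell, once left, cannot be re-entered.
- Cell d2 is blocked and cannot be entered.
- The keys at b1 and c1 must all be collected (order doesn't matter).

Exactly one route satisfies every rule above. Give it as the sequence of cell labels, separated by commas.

Moves only go right or down, so the column and row indices never decrease.
Route from a1: 2× right (reaching c1), 2× down (reaching c3), right to d3 — 5 moves in all.
Check: all required cells visited.

a1, b1, c1, c2, c3, d3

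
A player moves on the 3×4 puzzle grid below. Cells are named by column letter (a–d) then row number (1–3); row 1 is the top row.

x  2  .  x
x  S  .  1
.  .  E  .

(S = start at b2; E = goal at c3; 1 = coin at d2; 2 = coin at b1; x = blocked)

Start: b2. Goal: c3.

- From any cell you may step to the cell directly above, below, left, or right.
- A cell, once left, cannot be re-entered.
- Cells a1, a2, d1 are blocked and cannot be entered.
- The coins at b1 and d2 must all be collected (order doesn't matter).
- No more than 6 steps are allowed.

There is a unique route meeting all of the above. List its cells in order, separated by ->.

b2 -> b1 -> c1 -> c2 -> d2 -> d3 -> c3

The 6-move cap with required stops at b1, d2 leaves no slack for detours.
Route from b2: up 1 to b1, right 1 to c1, down 1 to c2, right 1 to d2, down 1 to d3, left 1 to c3 — 6 moves in all.
Check: all required cells visited; 6 ≤ 6 moves.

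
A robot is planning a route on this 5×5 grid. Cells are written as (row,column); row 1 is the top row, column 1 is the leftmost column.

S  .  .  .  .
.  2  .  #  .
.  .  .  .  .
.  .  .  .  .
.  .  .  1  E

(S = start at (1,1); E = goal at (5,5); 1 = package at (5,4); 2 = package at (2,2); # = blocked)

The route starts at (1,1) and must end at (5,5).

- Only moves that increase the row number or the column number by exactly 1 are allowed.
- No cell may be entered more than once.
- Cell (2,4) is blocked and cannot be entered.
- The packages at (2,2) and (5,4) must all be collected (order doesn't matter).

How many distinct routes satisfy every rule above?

18

A right/down-only route from (1,1) to (5,5) makes exactly 4 down-moves and 4 right-moves in some order.
With no other constraints that would be C(8,4) = 70 routes.
A monotone route can only reach the required cells in the order (2,2), (5,4), so split there and multiply the segment counts (each segment already excludes blocked cells): (1,1)→(2,2): 2; (2,2)→(5,4): 9; (5,4)→(5,5): 1; product = 18.
That gives 18 routes.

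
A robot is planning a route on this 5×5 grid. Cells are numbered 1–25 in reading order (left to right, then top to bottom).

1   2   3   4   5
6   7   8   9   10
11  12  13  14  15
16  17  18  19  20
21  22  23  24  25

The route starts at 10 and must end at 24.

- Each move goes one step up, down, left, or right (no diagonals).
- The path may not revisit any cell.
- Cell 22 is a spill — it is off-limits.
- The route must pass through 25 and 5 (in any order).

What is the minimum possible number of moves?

Any route passes through 25 and 5 in some order between 10 and 24. Summing Manhattan distances along each leg and taking the cheapest ordering (10 → 5 → 25 → 24) gives a lower bound of 1 + 4 + 1 = 6 moves.
The shortest route satisfying every rule uses 8 moves: 10 → 5 → 4 → 9 → 14 → 19 → 20 → 25 → 24.
The bound of 6 isn't tight here; checking systematically, no route of length 6 through 7 satisfies every constraint, so 8 is the minimum.

8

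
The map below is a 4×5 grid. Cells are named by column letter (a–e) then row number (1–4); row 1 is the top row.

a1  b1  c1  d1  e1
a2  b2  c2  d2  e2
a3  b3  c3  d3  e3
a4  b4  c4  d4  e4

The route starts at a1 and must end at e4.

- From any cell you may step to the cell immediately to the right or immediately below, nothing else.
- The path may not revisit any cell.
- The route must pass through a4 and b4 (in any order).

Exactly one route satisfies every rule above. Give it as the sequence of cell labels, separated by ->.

Moves only go right or down, so the column and row indices never decrease.
Route from a1: 3× down (reaching a4), 4× right (reaching e4) — 7 moves in all.
Check: all required cells visited.

a1 -> a2 -> a3 -> a4 -> b4 -> c4 -> d4 -> e4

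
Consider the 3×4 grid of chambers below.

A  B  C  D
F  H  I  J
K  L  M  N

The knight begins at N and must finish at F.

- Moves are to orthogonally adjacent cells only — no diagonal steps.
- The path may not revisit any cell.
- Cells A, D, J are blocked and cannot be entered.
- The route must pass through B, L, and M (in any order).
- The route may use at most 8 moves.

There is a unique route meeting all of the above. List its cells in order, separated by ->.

Any route must reach B, L, and M and still end at F within 8 moves, so the order of the required stops is forced.
Route from N: left to M, 2× up (reaching C), left to B, 2× down (reaching L), left to K, up to F — 8 moves in all.
Check: all required cells visited; 8 ≤ 8 moves.

N -> M -> I -> C -> B -> H -> L -> K -> F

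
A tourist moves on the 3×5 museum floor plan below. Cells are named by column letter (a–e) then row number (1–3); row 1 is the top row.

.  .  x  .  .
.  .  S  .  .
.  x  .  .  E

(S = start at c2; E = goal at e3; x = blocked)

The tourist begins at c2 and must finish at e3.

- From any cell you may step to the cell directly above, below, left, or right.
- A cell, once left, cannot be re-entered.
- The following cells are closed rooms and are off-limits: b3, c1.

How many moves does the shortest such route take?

3

The Manhattan distance from c2 to e3 is |2−3| + |3−5| = 3, so at least 3 moves are needed.
A route of 3 moves achieves this: c2 → c3 → d3 → e3.
Since 3 matches the lower bound, it is optimal.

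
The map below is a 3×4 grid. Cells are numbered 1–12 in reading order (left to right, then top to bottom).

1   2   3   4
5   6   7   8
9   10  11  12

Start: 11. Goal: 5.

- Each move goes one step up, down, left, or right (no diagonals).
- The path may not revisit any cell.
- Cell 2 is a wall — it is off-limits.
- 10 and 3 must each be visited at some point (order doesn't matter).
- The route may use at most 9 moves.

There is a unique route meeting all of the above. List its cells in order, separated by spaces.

The 9-move cap with required stops at 10, 3 leaves no slack for detours.
Route from 11: right 1 to 12, up 2 to 4, left 1 to 3, down 1 to 7, left 1 to 6, down 1 to 10, left 1 to 9, up 1 to 5 — 9 moves in all.
Check: all required cells visited; 9 ≤ 9 moves.

11 12 8 4 3 7 6 10 9 5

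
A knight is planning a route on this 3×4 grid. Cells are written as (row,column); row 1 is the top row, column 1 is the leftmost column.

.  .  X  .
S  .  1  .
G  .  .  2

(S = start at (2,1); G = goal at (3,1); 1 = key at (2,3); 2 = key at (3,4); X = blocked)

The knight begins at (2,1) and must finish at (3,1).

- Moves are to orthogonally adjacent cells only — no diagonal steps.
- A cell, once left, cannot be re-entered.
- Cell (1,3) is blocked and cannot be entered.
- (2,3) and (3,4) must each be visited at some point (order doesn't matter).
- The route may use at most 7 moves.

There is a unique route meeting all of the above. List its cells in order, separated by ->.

The 7-move cap with required stops at (2,3), (3,4) leaves no slack for detours.
Route from (2,1): right 3 to (2,4), down 1 to (3,4), left 3 to (3,1) — 7 moves in all.
Check: all required cells visited; 7 ≤ 7 moves.

(2,1) -> (2,2) -> (2,3) -> (2,4) -> (3,4) -> (3,3) -> (3,2) -> (3,1)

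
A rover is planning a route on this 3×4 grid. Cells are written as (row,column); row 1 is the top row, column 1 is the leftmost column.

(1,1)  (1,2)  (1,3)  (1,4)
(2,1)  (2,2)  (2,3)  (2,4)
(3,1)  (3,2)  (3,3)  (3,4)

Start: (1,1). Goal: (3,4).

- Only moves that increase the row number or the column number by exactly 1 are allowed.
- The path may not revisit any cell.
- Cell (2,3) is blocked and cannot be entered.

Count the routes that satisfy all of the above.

4

A right/down-only route from (1,1) to (3,4) makes exactly 2 down-moves and 3 right-moves in some order.
With no other constraints that would be C(5,2) = 10 routes.
Subtract routes through each blocked cell (inclusion–exclusion for overlaps): − through (2,3): 6 → 4.
That gives 4 routes.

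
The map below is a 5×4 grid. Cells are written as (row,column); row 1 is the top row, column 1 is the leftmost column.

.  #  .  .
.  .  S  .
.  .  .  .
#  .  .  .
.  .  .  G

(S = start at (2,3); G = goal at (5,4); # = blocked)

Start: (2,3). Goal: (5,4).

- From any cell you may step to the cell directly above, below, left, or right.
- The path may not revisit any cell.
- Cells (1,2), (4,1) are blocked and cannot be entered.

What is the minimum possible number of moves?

4

The Manhattan distance from (2,3) to (5,4) is |2−5| + |3−4| = 4, so at least 4 moves are needed.
A route of 4 moves achieves this: (2,3) → (3,3) → (4,3) → (5,3) → (5,4).
Since 4 matches the lower bound, it is optimal.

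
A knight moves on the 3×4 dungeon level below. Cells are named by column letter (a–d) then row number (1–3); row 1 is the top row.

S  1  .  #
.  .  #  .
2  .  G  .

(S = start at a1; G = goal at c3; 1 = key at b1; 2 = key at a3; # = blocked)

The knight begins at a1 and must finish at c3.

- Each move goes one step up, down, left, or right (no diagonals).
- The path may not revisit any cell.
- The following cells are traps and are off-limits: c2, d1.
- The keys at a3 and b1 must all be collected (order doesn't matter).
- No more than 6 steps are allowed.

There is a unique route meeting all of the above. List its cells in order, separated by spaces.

Any route must reach a3 and b1 and still end at c3 within 6 moves, so the order of the required stops is forced.
Route from a1: right to b1, down to b2, left to a2, down to a3, 2× right (reaching c3) — 6 moves in all.
Check: all required cells visited; 6 ≤ 6 moves.

a1 b1 b2 a2 a3 b3 c3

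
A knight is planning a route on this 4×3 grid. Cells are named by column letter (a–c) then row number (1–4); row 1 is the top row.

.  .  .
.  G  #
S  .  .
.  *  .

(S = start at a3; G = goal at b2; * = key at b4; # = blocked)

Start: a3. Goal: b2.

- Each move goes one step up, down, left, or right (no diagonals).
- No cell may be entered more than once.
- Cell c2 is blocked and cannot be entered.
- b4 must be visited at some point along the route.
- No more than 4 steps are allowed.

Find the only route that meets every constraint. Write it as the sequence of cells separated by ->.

a3 -> a4 -> b4 -> b3 -> b2

The budget equals the shortest possible length, so every move has to be on a shortest route through the required cells.
Route from a3: down to a4, right to b4, 2× up (reaching b2) — 4 moves in all.
Check: all required cells visited; 4 ≤ 4 moves.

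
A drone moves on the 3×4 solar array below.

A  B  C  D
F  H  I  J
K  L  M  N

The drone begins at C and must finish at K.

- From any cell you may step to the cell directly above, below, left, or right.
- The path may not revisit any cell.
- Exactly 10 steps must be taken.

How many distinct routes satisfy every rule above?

Need simple routes of exactly 10 moves from C to K (Manhattan distance 4, so 3 moves are spent on a detour and 3 undoing it).
Enumerating: C I J N M L H B A F K | C B A F H I J N M L K | C D J N M I H B A F K | C D J N M L H B A F K | C D J I M L H B A F K.
That gives 5 routes.

5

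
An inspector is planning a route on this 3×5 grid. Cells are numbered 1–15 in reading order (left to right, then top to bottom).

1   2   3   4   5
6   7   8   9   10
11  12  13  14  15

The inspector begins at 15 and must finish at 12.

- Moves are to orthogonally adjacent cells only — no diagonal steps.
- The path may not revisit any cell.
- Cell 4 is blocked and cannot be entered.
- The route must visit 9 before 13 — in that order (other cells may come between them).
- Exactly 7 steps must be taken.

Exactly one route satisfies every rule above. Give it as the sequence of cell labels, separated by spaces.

The waypoints must appear in the order 9, 13, with no cell reused.
Route from 15: up 1 to 10, left 1 to 9, down 1 to 14, left 1 to 13, up 1 to 8, left 1 to 7, down 1 to 12 — 7 moves in all.
Check: order respected (9 at step 2, 13 at step 4); 7 moves as required.

15 10 9 14 13 8 7 12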